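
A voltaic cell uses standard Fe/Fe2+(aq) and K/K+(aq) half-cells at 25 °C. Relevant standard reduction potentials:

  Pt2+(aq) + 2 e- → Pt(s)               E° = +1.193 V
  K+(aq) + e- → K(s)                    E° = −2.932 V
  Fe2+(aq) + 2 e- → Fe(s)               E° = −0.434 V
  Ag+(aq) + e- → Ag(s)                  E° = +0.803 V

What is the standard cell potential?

The Fe²⁺/Fe couple has the higher E°, so Fe ion is reduced (cathode) and K is oxidized (anode).
E°cell = E°(cathode) − E°(anode) = −0.434 − (−2.932) = +2.498 V.

+2.498 V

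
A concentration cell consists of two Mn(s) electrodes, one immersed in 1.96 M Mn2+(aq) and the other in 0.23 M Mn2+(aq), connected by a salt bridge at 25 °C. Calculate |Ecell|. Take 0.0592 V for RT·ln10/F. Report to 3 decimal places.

0.028 V

For a concentration cell E°cell = 0, since both electrodes use the same couple.
The compartment with the higher Mn2+(aq) concentration (1.96 M) acts as the cathode; ions are reduced there and produced at the dilute (0.23 M) anode.
With n = 2, Ecell = −(0.0592/2)·log([dilute]/[conc]) = −(0.0592/2)·log(0.23/1.96) = +0.028 V.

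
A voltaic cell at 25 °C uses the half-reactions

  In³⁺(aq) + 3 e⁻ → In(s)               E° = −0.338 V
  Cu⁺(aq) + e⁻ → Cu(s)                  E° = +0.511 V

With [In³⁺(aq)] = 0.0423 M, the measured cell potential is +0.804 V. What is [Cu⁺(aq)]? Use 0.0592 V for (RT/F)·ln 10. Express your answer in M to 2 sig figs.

The Cu⁺/Cu couple has the larger reduction potential, so it is the cathode: E°cell = +0.511 − (−0.338) = +0.849 V and n = 3.
Since E = E° − (0.0592/n)·log Q, log Q = n(E° − E)/0.0592 = 2.280.
The balanced reaction is 3 Cu⁺(aq) + In(s) → 3 Cu(s) + In³⁺(aq), so Q = [In³⁺(aq)] / [Cu⁺(aq)]^3.
Isolating [Cu⁺(aq)] in Q = 10^{2.280} yields log [Cu⁺(aq)] = −1.218, i.e. 0.061 M.

0.061 M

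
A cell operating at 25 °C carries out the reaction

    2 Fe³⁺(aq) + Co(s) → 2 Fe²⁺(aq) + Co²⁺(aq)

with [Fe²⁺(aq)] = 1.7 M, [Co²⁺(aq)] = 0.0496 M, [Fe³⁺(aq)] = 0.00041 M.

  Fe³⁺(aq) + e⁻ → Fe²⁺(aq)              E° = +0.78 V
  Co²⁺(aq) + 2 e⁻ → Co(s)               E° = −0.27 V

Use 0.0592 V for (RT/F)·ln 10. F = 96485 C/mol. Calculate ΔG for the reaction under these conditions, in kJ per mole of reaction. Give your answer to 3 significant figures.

−169 kJ/mol

With Fe³⁺/Fe²⁺ reduced at the cathode, E°cell = +0.78 − (−0.27) = +1.05 V and n = 2.
Q = ([Fe²⁺(aq)]^2·[Co²⁺(aq)]) / [Fe³⁺(aq)]^2 = 8.53×10^5, so log Q = 5.931 and E = +1.05 − (0.0592/2)(5.931) = +0.8744 V.
Finally ΔG = −nFE = −(2)(96485 C/mol)(+0.8744 V) = −169 kJ/mol.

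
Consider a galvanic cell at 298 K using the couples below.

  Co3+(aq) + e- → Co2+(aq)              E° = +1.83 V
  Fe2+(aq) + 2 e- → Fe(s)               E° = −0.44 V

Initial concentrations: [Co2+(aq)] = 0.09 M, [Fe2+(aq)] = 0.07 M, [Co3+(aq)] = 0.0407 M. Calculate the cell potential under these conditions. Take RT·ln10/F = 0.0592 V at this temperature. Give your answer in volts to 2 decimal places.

The Co³⁺/Co²⁺ couple has the more positive E°, so it is the cathode; Fe²⁺/Fe is the anode.
The standard potential is +1.83 − (−0.44) = +2.27 V and the balanced reaction transfers n = 2 electrons.
For the overall reaction 2 Co3+(aq) + Fe(s) → 2 Co2+(aq) + Fe2+(aq), Q = ([Co2+(aq)]^2·[Fe2+(aq)]) / [Co3+(aq)]^2 = 0.342, giving log Q = −0.466.
E = E° − (0.0592/n)·log Q = +2.27 − (0.0592/2)(−0.466) = +2.28 V.

+2.28 V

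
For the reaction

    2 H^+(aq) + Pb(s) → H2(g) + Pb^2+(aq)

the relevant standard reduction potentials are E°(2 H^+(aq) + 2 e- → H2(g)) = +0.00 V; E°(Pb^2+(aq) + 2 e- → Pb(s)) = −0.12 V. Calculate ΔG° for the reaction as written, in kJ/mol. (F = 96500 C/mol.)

In the reaction as written H^+(aq) is reduced, so the 2H⁺/H₂ couple is the cathode and Pb²⁺/Pb is the anode.
E°cell = +0.00 − (−0.12) = +0.12 V; balancing electrons gives n = 2.
ΔG° = −nFE°cell = −(2)(96500)(+0.12) J/mol = −23.2 kJ/mol.

−23.2 kJ/mol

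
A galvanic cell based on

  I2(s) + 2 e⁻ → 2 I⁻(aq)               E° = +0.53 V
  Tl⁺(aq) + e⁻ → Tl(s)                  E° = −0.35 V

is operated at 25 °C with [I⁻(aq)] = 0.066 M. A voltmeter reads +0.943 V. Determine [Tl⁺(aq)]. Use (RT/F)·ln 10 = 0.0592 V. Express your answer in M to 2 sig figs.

1.3 M

With I₂/I⁻ at the cathode and Tl⁺/Tl at the anode, E°cell = +0.53 − (−0.35) = +0.88 V (n = 2).
Rearranging E = E° − (0.0592/n)·log Q gives log Q = 2(+0.88 − (+0.943))/0.0592 = −2.128.
Balancing electrons gives I2(s) + 2 Tl(s) → 2 I⁻(aq) + 2 Tl⁺(aq); thus Q = [I⁻(aq)]^2·[Tl⁺(aq)]^2.
Substituting the known concentrations and solving, log [Tl⁺(aq)] = 0.116 and [Tl⁺(aq)] = 1.3 M.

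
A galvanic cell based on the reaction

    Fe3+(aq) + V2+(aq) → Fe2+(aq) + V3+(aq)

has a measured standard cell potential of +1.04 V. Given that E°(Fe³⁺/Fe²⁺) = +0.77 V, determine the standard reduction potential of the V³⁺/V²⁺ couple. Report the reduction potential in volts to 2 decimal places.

In the reaction as written the Fe³⁺/Fe²⁺ couple is reduced (cathode) and V³⁺/V²⁺ is oxidized (anode), so E°cell = E°(Fe³⁺/Fe²⁺) − E°(V³⁺/V²⁺).
E°(V³⁺/V²⁺) = E°(cathode) − E°cell = +0.77 − (+1.04) = −0.27 V.

−0.27 V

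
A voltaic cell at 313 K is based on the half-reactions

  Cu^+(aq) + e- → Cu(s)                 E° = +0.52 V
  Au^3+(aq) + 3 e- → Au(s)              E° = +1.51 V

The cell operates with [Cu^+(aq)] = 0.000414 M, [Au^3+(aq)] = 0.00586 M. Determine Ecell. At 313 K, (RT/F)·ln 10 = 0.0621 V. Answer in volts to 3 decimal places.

Since E°(Au³⁺/Au) > E°(Cu⁺/Cu), Au³⁺/Au serves as the cathode.
E°cell = E°cat − E°an = +1.51 − (+0.52) = +0.99 V; n = 3.
For the overall reaction Au^3+(aq) + 3 Cu(s) → Au(s) + 3 Cu^+(aq), Q = [Cu^+(aq)]^3 / [Au^3+(aq)] = 1.21×10^−8, giving log Q = −7.917.
By the Nernst equation, E = +0.99 − (0.0621/3)·(−7.917) = +1.154 V.

+1.154 V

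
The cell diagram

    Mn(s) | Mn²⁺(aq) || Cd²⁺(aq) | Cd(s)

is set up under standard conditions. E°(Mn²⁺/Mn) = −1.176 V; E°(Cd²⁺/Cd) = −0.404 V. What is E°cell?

+0.772 V

By convention the left-hand electrode in cell notation is the anode (oxidation) and the right-hand electrode is the cathode (reduction).
E°cell = E°(right) − E°(left) = −0.404 − (−1.176) = +0.772 V.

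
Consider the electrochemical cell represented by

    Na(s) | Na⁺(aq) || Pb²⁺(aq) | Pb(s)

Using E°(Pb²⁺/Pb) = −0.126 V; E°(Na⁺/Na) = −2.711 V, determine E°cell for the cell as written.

+2.585 V

By convention the left-hand electrode in cell notation is the anode (oxidation) and the right-hand electrode is the cathode (reduction).
E°cell = E°(right) − E°(left) = −0.126 − (−2.711) = +2.585 V.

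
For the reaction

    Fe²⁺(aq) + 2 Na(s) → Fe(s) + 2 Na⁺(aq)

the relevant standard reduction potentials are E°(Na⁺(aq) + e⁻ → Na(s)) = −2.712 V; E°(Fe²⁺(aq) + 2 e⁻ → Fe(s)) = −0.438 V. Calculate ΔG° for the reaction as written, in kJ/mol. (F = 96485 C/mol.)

In the reaction as written Fe²⁺(aq) is reduced, so the Fe²⁺/Fe couple is the cathode and Na⁺/Na is the anode.
E°cell = −0.438 − (−2.712) = +2.274 V; balancing electrons gives n = 2.
ΔG° = −nFE°cell = −(2)(96485)(+2.274) J/mol = −439 kJ/mol.

−439 kJ/mol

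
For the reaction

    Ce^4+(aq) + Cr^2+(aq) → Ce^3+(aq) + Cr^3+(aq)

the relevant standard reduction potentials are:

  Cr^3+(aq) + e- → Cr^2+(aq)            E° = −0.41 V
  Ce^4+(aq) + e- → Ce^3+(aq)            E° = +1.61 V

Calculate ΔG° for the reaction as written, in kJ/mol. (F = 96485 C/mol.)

In the reaction as written Ce^4+(aq) is reduced, so the Ce⁴⁺/Ce³⁺ couple is the cathode and Cr³⁺/Cr²⁺ is the anode.
E°cell = +1.61 − (−0.41) = +2.02 V; balancing electrons gives n = 1.
ΔG° = −nFE°cell = −(1)(96485)(+2.02) J/mol = −195 kJ/mol.

−195 kJ/mol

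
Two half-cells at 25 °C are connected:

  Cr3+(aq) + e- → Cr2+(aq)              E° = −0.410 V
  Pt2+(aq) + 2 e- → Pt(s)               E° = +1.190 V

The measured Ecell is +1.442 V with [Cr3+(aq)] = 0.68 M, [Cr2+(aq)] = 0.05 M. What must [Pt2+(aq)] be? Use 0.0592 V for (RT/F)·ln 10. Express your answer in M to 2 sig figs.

Pt²⁺/Pt is the cathode (higher E°); E°cell = +1.190 − (−0.410) = +1.600 V with n = 2.
Rearranging E = E° − (0.0592/n)·log Q gives log Q = 2(+1.600 − (+1.442))/0.0592 = 5.338.
The balanced reaction is Pt2+(aq) + 2 Cr2+(aq) → Pt(s) + 2 Cr3+(aq), so Q = [Cr3+(aq)]^2 / ([Pt2+(aq)]·[Cr2+(aq)]^2).
Substituting the known concentrations and solving, log [Pt2+(aq)] = −3.071 and [Pt2+(aq)] = 0.00085 M.

0.00085 M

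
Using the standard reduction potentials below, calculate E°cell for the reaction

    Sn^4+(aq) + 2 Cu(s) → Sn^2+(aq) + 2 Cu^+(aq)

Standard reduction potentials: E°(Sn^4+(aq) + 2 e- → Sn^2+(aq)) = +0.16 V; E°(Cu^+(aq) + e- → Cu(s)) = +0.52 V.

In the reaction as written, Sn^4+(aq) is reduced (cathode) and Cu^+(aq) is produced by oxidation at the anode.
E°cell = E°(cathode) − E°(anode) = +0.16 − (+0.52) = −0.36 V.

−0.36 V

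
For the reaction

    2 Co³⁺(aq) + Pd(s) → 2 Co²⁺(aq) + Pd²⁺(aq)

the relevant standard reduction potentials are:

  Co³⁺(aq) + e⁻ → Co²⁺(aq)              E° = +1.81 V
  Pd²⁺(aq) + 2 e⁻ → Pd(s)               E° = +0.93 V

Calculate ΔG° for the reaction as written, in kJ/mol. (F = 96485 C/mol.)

−170 kJ/mol

In the reaction as written Co³⁺(aq) is reduced, so the Co³⁺/Co²⁺ couple is the cathode and Pd²⁺/Pd is the anode.
E°cell = +1.81 − (+0.93) = +0.88 V; balancing electrons gives n = 2.
ΔG° = −nFE°cell = −(2)(96485)(+0.88) J/mol = −170 kJ/mol.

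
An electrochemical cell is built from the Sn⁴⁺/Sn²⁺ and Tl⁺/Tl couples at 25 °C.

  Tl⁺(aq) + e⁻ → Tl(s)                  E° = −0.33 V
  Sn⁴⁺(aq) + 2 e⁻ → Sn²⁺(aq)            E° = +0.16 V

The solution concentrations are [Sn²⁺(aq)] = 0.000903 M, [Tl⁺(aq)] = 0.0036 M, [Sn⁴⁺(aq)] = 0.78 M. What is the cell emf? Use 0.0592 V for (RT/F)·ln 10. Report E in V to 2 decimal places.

The Sn⁴⁺/Sn²⁺ couple has the more positive E°, so it is the cathode; Tl⁺/Tl is the anode.
E°cell = +0.16 − (−0.33) = +0.49 V, with n = 2 electrons transferred.
The balanced reaction is Sn⁴⁺(aq) + 2 Tl(s) → Sn²⁺(aq) + 2 Tl⁺(aq), so Q = ([Sn²⁺(aq)]·[Tl⁺(aq)]^2) / [Sn⁴⁺(aq)] = 1.5×10^−8 and log Q = −7.824.
By the Nernst equation, E = +0.49 − (0.0592/2)·(−7.824) = +0.72 V.

+0.72 V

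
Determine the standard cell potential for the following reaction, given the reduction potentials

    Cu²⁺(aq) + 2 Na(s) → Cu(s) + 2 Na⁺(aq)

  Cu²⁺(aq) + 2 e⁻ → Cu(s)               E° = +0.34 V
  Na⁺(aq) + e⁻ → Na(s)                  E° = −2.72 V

In the reaction as written, Cu²⁺(aq) is reduced (cathode) and Na⁺(aq) is produced by oxidation at the anode.
E°cell = E°(cathode) − E°(anode) = +0.34 − (−2.72) = +3.06 V.

+3.06 V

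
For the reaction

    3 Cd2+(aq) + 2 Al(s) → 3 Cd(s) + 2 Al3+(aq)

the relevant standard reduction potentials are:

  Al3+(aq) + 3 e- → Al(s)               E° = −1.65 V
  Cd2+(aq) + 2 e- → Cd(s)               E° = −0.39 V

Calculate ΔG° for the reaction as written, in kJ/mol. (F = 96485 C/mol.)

In the reaction as written Cd2+(aq) is reduced, so the Cd²⁺/Cd couple is the cathode and Al³⁺/Al is the anode.
E°cell = −0.39 − (−1.65) = +1.26 V; balancing electrons gives n = 6.
ΔG° = −nFE°cell = −(6)(96485)(+1.26) J/mol = −729 kJ/mol.

−729 kJ/mol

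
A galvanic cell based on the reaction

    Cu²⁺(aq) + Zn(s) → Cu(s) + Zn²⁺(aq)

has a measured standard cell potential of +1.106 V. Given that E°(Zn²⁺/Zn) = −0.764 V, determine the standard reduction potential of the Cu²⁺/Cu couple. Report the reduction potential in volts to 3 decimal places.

In the reaction as written the Cu²⁺/Cu couple is reduced (cathode) and Zn²⁺/Zn is oxidized (anode), so E°cell = E°(Cu²⁺/Cu) − E°(Zn²⁺/Zn).
E°(Cu²⁺/Cu) = E°cell + E°(anode) = +1.106 + (−0.764) = +0.342 V.

+0.342 V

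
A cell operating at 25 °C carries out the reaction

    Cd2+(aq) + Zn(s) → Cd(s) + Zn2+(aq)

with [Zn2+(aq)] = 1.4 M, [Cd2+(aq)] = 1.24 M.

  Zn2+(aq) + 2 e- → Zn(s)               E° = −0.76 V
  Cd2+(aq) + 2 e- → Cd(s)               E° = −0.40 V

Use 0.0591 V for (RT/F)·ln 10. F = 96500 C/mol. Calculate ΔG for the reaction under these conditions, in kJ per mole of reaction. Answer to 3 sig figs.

−69.2 kJ/mol

The standard cell potential is −0.40 − (−0.76) = +0.36 V, with n = 2 electrons in the balanced equation.
Here Q = [Zn2+(aq)] / [Cd2+(aq)] = 1.13 (log Q = 0.053), giving E = +0.36 − (0.0591/2)·(0.053) = +0.3584 V.
ΔG = −nFE = −(2)(96500)(+0.3584) J/mol = −69.2 kJ/mol.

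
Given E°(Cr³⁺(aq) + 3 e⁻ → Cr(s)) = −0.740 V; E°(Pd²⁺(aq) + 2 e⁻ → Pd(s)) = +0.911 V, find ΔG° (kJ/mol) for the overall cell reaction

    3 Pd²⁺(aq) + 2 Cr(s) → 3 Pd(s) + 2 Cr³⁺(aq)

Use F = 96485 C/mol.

In the reaction as written Pd²⁺(aq) is reduced, so the Pd²⁺/Pd couple is the cathode and Cr³⁺/Cr is the anode.
E°cell = +0.911 − (−0.740) = +1.651 V; balancing electrons gives n = 6.
ΔG° = −nFE°cell = −(6)(96485)(+1.651) J/mol = −956 kJ/mol.

−956 kJ/mol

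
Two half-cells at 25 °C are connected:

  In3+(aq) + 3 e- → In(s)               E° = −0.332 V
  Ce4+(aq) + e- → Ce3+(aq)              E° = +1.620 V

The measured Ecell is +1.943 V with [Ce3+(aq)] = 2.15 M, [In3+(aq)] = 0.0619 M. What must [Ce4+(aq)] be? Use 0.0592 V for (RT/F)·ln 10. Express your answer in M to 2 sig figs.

Ce⁴⁺/Ce³⁺ is the cathode (higher E°); E°cell = +1.620 − (−0.332) = +1.952 V with n = 3.
Rearranging E = E° − (0.0592/n)·log Q gives log Q = 3(+1.952 − (+1.943))/0.0592 = 0.456.
The balanced reaction is 3 Ce4+(aq) + In(s) → 3 Ce3+(aq) + In3+(aq), so Q = ([Ce3+(aq)]^3·[In3+(aq)]) / [Ce4+(aq)]^3.
Substituting the known concentrations and solving, log [Ce4+(aq)] = −0.222 and [Ce4+(aq)] = 0.60 M.

0.60 M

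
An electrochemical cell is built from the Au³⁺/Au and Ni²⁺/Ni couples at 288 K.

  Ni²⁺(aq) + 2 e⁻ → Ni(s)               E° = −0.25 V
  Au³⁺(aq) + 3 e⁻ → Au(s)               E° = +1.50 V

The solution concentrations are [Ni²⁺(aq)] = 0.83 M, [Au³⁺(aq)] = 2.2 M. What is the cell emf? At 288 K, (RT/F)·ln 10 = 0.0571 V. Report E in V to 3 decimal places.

+1.759 V

Since E°(Au³⁺/Au) > E°(Ni²⁺/Ni), Au³⁺/Au serves as the cathode.
E°cell = +1.50 − (−0.25) = +1.75 V, with n = 6 electrons transferred.
For the overall reaction 2 Au³⁺(aq) + 3 Ni(s) → 2 Au(s) + 3 Ni²⁺(aq), Q = [Ni²⁺(aq)]^3 / [Au³⁺(aq)]^2 = 0.118, giving log Q = −0.928.
E = E° − (0.0571/n)·log Q = +1.75 − (0.0571/6)(−0.928) = +1.759 V.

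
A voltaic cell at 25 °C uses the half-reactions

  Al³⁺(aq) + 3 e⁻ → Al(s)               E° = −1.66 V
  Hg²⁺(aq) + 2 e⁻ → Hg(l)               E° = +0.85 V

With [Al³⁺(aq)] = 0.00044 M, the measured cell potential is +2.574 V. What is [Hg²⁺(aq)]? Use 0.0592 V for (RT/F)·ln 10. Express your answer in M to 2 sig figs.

0.84 M

The Hg²⁺/Hg couple has the larger reduction potential, so it is the cathode: E°cell = +0.85 − (−1.66) = +2.51 V and n = 6.
Rearranging E = E° − (0.0592/n)·log Q gives log Q = 6(+2.51 − (+2.574))/0.0592 = −6.486.
For 3 Hg²⁺(aq) + 2 Al(s) → 3 Hg(l) + 2 Al³⁺(aq), the reaction quotient is Q = [Al³⁺(aq)]^2 / [Hg²⁺(aq)]^3.
Solving for the unknown gives log [Hg²⁺(aq)] = −0.076, so [Hg²⁺(aq)] ≈ 0.84 M.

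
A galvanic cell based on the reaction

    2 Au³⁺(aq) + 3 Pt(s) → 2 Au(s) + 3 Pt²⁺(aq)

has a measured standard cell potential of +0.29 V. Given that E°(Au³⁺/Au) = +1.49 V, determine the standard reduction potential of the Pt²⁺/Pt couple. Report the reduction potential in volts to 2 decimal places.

+1.20 V

In the reaction as written the Au³⁺/Au couple is reduced (cathode) and Pt²⁺/Pt is oxidized (anode), so E°cell = E°(Au³⁺/Au) − E°(Pt²⁺/Pt).
E°(Pt²⁺/Pt) = E°(cathode) − E°cell = +1.49 − (+0.29) = +1.20 V.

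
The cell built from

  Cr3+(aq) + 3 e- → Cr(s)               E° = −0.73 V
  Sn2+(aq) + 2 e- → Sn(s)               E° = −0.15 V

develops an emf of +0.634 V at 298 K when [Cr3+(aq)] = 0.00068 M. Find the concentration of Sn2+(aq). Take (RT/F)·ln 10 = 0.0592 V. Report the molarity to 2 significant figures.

Sn²⁺/Sn is the cathode (higher E°); E°cell = −0.15 − (−0.73) = +0.58 V with n = 6.
Rearranging E = E° − (0.0592/n)·log Q gives log Q = 6(+0.58 − (+0.634))/0.0592 = −5.473.
Balancing electrons gives 3 Sn2+(aq) + 2 Cr(s) → 3 Sn(s) + 2 Cr3+(aq); thus Q = [Cr3+(aq)]^2 / [Sn2+(aq)]^3.
Solving for the unknown gives log [Sn2+(aq)] = −0.287, so [Sn2+(aq)] ≈ 0.52 M.

0.52 M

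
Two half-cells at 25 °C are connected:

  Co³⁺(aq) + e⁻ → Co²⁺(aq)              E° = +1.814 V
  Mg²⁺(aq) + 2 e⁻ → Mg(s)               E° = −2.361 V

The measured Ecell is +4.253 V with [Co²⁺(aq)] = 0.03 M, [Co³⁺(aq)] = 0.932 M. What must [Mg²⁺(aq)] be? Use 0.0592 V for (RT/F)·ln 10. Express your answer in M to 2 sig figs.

The Co³⁺/Co²⁺ couple has the larger reduction potential, so it is the cathode: E°cell = +1.814 − (−2.361) = +4.175 V and n = 2.
Since E = E° − (0.0592/n)·log Q, log Q = n(E° − E)/0.0592 = −2.635.
For 2 Co³⁺(aq) + Mg(s) → 2 Co²⁺(aq) + Mg²⁺(aq), the reaction quotient is Q = ([Co²⁺(aq)]^2·[Mg²⁺(aq)]) / [Co³⁺(aq)]^2.
Isolating [Mg²⁺(aq)] in Q = 10^{−2.635} yields log [Mg²⁺(aq)] = 0.350, i.e. 2.2 M.

2.2 M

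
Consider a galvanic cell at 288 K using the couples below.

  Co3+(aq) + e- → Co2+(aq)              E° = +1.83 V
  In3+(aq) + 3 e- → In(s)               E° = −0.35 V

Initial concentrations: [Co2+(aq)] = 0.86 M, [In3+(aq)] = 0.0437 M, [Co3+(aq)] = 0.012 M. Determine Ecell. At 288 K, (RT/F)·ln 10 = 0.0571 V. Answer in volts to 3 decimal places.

+2.100 V

Since E°(Co³⁺/Co²⁺) > E°(In³⁺/In), Co³⁺/Co²⁺ serves as the cathode.
E°cell = +1.83 − (−0.35) = +2.18 V, with n = 3 electrons transferred.
Balancing gives 3 Co3+(aq) + In(s) → 3 Co2+(aq) + In3+(aq); hence Q = ([Co2+(aq)]^3·[In3+(aq)]) / [Co3+(aq)]^3 = 1.61×10^4 (log Q = 4.206).
Applying E = E° − (RT ln10/nF)·log Q gives +2.18 − (0.0571/3)(4.206) = +2.100 V.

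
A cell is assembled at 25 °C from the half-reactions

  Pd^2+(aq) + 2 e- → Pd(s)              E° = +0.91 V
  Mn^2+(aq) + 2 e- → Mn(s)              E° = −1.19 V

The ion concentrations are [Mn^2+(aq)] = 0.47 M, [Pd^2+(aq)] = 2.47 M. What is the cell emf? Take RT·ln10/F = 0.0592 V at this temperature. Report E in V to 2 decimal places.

The Pd²⁺/Pd couple has the more positive E°, so it is the cathode; Mn²⁺/Mn is the anode.
E°cell = E°cat − E°an = +0.91 − (−1.19) = +2.10 V; n = 2.
For the overall reaction Pd^2+(aq) + Mn(s) → Pd(s) + Mn^2+(aq), Q = [Mn^2+(aq)] / [Pd^2+(aq)] = 0.19, giving log Q = −0.721.
Applying E = E° − (RT ln10/nF)·log Q gives +2.10 − (0.0592/2)(−0.721) = +2.12 V.

+2.12 V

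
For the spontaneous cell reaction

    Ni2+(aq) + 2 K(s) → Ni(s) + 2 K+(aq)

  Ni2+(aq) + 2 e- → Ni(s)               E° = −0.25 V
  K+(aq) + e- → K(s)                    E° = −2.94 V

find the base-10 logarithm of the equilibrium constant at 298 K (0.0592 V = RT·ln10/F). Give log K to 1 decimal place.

log K = 90.9

The Ni²⁺/Ni couple is reduced (cathode); E°cell = −0.25 − (−2.94) = +2.69 V with n = 2.
At equilibrium E = 0, so log K = nE°cell / 0.0592 = (2)(+2.69) / 0.0592 = 90.9.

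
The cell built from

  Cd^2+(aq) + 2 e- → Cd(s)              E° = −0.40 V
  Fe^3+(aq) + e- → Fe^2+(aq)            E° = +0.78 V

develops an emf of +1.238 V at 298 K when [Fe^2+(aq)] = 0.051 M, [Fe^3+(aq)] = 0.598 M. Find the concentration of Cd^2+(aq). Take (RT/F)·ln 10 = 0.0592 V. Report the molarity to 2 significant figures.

Fe³⁺/Fe²⁺ is the cathode (higher E°); E°cell = +0.78 − (−0.40) = +1.18 V with n = 2.
Since E = E° − (0.0592/n)·log Q, log Q = n(E° − E)/0.0592 = −1.959.
Balancing electrons gives 2 Fe^3+(aq) + Cd(s) → 2 Fe^2+(aq) + Cd^2+(aq); thus Q = ([Fe^2+(aq)]^2·[Cd^2+(aq)]) / [Fe^3+(aq)]^2.
Solving for the unknown gives log [Cd^2+(aq)] = 0.179, so [Cd^2+(aq)] ≈ 1.5 M.

1.5 M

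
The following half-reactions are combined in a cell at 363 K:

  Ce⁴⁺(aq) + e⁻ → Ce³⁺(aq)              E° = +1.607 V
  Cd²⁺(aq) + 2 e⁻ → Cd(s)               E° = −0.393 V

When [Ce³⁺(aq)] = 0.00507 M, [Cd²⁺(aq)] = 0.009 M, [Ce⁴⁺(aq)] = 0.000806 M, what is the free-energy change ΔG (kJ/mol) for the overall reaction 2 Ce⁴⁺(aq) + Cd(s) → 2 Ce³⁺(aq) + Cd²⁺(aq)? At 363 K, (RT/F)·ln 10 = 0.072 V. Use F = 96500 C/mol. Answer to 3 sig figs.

With Ce⁴⁺/Ce³⁺ reduced at the cathode, E°cell = +1.607 − (−0.393) = +2.000 V and n = 2.
Here Q = ([Ce³⁺(aq)]^2·[Cd²⁺(aq)]) / [Ce⁴⁺(aq)]^2 = 0.356 (log Q = −0.448), giving E = +2.000 − (0.072/2)·(−0.448) = +2.0161 V.
ΔG = −nFE = −(2)(96500)(+2.0161) J/mol = −389 kJ/mol.

−389 kJ/mol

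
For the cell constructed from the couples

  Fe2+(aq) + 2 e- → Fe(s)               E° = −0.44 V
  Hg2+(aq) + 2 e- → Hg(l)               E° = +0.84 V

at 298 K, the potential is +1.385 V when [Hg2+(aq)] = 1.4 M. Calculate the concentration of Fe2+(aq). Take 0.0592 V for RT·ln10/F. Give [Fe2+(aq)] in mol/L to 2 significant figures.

The Hg²⁺/Hg couple has the larger reduction potential, so it is the cathode: E°cell = +0.84 − (−0.44) = +1.28 V and n = 2.
Since E = E° − (0.0592/n)·log Q, log Q = n(E° − E)/0.0592 = −3.547.
For Hg2+(aq) + Fe(s) → Hg(l) + Fe2+(aq), the reaction quotient is Q = [Fe2+(aq)] / [Hg2+(aq)].
Isolating [Fe2+(aq)] in Q = 10^{−3.547} yields log [Fe2+(aq)] = −3.401, i.e. 0.00040 M.

0.00040 M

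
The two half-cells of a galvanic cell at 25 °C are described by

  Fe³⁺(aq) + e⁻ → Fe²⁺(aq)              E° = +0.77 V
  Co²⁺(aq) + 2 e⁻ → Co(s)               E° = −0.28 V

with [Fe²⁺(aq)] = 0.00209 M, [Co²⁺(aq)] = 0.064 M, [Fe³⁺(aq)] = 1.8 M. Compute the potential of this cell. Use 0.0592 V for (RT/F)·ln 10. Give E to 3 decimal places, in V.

+1.259 V

Fe³⁺/Fe²⁺ is reduced (cathode, E° = +0.77 V) and Co²⁺/Co is oxidized (anode).
E°cell = +0.77 − (−0.28) = +1.05 V, with n = 2 electrons transferred.
Balancing gives 2 Fe³⁺(aq) + Co(s) → 2 Fe²⁺(aq) + Co²⁺(aq); hence Q = ([Fe²⁺(aq)]^2·[Co²⁺(aq)]) / [Fe³⁺(aq)]^2 = 8.63×10^−8 (log Q = −7.064).
Applying E = E° − (RT ln10/nF)·log Q gives +1.05 − (0.0592/2)(−7.064) = +1.259 V.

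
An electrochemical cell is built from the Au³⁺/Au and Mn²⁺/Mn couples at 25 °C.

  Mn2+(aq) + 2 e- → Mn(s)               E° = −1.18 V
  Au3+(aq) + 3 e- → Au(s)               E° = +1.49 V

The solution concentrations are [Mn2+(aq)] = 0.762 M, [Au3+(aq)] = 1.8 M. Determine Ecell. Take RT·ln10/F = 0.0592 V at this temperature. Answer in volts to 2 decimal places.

+2.68 V

The Au³⁺/Au couple has the more positive E°, so it is the cathode; Mn²⁺/Mn is the anode.
The standard potential is +1.49 − (−1.18) = +2.67 V and the balanced reaction transfers n = 6 electrons.
The balanced reaction is 2 Au3+(aq) + 3 Mn(s) → 2 Au(s) + 3 Mn2+(aq), so Q = [Mn2+(aq)]^3 / [Au3+(aq)]^2 = 0.137 and log Q = −0.865.
By the Nernst equation, E = +2.67 − (0.0592/6)·(−0.865) = +2.68 V.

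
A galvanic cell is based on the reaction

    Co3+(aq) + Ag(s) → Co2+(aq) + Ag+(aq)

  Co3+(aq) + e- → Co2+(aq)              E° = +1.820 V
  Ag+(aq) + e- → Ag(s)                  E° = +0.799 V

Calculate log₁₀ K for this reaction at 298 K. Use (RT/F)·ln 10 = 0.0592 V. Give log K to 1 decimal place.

log K = 17.2

The Co³⁺/Co²⁺ couple is reduced (cathode); E°cell = +1.820 − (+0.799) = +1.021 V with n = 1.
At equilibrium E = 0, so log K = nE°cell / 0.0592 = (1)(+1.021) / 0.0592 = 17.2.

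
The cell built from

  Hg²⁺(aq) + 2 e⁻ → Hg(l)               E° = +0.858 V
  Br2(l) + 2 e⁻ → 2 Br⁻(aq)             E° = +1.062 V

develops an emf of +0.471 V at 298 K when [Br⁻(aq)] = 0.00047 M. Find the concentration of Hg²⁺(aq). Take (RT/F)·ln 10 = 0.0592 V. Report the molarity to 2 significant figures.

With Br₂/Br⁻ at the cathode and Hg²⁺/Hg at the anode, E°cell = +1.062 − (+0.858) = +0.204 V (n = 2).
Since E = E° − (0.0592/n)·log Q, log Q = n(E° − E)/0.0592 = −9.020.
For Br2(l) + Hg(l) → 2 Br⁻(aq) + Hg²⁺(aq), the reaction quotient is Q = [Br⁻(aq)]^2·[Hg²⁺(aq)].
Substituting the known concentrations and solving, log [Hg²⁺(aq)] = −2.364 and [Hg²⁺(aq)] = 0.0043 M.

0.0043 M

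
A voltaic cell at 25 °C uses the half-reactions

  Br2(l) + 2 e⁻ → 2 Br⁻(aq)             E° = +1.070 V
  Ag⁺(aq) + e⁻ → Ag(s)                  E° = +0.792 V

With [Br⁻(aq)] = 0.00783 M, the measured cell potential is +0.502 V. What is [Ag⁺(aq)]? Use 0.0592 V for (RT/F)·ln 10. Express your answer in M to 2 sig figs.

Br₂/Br⁻ is the cathode (higher E°); E°cell = +1.070 − (+0.792) = +0.278 V with n = 2.
From the Nernst equation, log Q = n(E° − E)/0.0592 = 2·(+0.278 − (+0.502))/0.0592 = −7.568.
For Br2(l) + 2 Ag(s) → 2 Br⁻(aq) + 2 Ag⁺(aq), the reaction quotient is Q = [Br⁻(aq)]^2·[Ag⁺(aq)]^2.
Substituting the known concentrations and solving, log [Ag⁺(aq)] = −1.678 and [Ag⁺(aq)] = 0.021 M.

0.021 M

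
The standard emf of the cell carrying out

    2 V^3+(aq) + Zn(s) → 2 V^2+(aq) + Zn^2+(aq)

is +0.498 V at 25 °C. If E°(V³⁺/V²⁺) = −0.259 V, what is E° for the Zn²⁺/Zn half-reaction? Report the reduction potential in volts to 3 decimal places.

−0.757 V

In the reaction as written the V³⁺/V²⁺ couple is reduced (cathode) and Zn²⁺/Zn is oxidized (anode), so E°cell = E°(V³⁺/V²⁺) − E°(Zn²⁺/Zn).
E°(Zn²⁺/Zn) = E°(cathode) − E°cell = −0.259 − (+0.498) = −0.757 V.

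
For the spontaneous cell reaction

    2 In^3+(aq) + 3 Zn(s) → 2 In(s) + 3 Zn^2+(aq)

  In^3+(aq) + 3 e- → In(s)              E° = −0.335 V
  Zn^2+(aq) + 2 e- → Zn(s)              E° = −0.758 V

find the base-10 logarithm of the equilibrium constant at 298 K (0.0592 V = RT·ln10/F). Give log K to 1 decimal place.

log K = 42.9

The In³⁺/In couple is reduced (cathode); E°cell = −0.335 − (−0.758) = +0.423 V with n = 6.
At equilibrium E = 0, so log K = nE°cell / 0.0592 = (6)(+0.423) / 0.0592 = 42.9.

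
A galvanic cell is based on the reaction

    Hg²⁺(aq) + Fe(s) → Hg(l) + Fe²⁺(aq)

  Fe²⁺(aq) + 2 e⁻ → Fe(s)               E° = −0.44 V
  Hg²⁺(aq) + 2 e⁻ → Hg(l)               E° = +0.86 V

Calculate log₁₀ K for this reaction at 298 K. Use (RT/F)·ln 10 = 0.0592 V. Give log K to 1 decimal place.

log K = 43.9

The Hg²⁺/Hg couple is reduced (cathode); E°cell = +0.86 − (−0.44) = +1.30 V with n = 2.
At equilibrium E = 0, so log K = nE°cell / 0.0592 = (2)(+1.30) / 0.0592 = 43.9.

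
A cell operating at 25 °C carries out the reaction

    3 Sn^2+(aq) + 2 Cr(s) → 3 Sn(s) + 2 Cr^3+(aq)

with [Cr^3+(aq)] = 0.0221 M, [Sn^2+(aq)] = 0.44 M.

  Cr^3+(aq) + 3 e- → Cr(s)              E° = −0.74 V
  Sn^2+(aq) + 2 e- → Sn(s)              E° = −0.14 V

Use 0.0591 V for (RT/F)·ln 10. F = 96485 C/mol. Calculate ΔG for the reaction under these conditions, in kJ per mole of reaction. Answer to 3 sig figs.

E°cell = −0.14 − (−0.74) = +0.60 V; the balanced reaction transfers n = 6 electrons.
Here Q = [Cr^3+(aq)]^2 / [Sn^2+(aq)]^3 = 0.00573 (log Q = −2.242), giving E = +0.60 − (0.0591/6)·(−2.242) = +0.6221 V.
Finally ΔG = −nFE = −(6)(96485 C/mol)(+0.6221 V) = −360 kJ/mol.

−360 kJ/mol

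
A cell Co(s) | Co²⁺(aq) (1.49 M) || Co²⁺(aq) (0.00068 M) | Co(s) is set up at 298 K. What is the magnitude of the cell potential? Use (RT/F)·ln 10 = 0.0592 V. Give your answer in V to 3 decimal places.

For a concentration cell E°cell = 0, since both electrodes use the same couple.
The compartment with the higher Co²⁺(aq) concentration (1.49 M) acts as the cathode; ions are reduced there and produced at the dilute (0.00068 M) anode.
With n = 2, Ecell = −(0.0592/2)·log([dilute]/[conc]) = −(0.0592/2)·log(0.00068/1.49) = +0.099 V.

0.099 V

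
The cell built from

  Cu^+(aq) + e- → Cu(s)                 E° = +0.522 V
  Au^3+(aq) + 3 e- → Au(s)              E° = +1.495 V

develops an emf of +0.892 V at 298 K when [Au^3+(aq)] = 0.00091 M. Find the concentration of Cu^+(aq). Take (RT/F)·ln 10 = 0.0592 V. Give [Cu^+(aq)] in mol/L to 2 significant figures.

The Au³⁺/Au couple has the larger reduction potential, so it is the cathode: E°cell = +1.495 − (+0.522) = +0.973 V and n = 3.
Since E = E° − (0.0592/n)·log Q, log Q = n(E° − E)/0.0592 = 4.105.
Balancing electrons gives Au^3+(aq) + 3 Cu(s) → Au(s) + 3 Cu^+(aq); thus Q = [Cu^+(aq)]^3 / [Au^3+(aq)].
Solving for the unknown gives log [Cu^+(aq)] = 0.355, so [Cu^+(aq)] ≈ 2.3 M.

2.3 M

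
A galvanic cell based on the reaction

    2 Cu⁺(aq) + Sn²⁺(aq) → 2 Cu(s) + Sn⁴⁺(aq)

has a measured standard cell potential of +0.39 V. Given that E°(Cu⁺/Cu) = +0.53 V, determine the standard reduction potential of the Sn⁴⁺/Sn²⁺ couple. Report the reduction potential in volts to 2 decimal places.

+0.14 V

In the reaction as written the Cu⁺/Cu couple is reduced (cathode) and Sn⁴⁺/Sn²⁺ is oxidized (anode), so E°cell = E°(Cu⁺/Cu) − E°(Sn⁴⁺/Sn²⁺).
E°(Sn⁴⁺/Sn²⁺) = E°(cathode) − E°cell = +0.53 − (+0.39) = +0.14 V.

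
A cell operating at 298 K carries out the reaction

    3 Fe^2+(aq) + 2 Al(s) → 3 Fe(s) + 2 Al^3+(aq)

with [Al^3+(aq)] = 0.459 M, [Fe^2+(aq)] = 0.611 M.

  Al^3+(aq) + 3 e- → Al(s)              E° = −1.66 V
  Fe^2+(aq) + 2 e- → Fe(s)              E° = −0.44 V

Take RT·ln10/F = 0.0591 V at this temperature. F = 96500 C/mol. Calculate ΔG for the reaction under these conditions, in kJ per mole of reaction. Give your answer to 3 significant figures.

E°cell = −0.44 − (−1.66) = +1.22 V; the balanced reaction transfers n = 6 electrons.
Here Q = [Al^3+(aq)]^2 / [Fe^2+(aq)]^3 = 0.924 (log Q = −0.034), giving E = +1.22 − (0.0591/6)·(−0.034) = +1.2203 V.
Finally ΔG = −nFE = −(6)(96500 C/mol)(+1.2203 V) = −707 kJ/mol.

−707 kJ/mol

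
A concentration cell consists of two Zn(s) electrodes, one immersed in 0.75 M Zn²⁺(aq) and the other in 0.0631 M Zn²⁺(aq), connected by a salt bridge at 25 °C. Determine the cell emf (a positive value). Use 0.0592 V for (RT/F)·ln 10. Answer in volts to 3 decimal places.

0.032 V

For a concentration cell E°cell = 0, since both electrodes use the same couple.
The compartment with the higher Zn²⁺(aq) concentration (0.75 M) acts as the cathode; ions are reduced there and produced at the dilute (0.0631 M) anode.
With n = 2, Ecell = −(0.0592/2)·log([dilute]/[conc]) = −(0.0592/2)·log(0.0631/0.75) = +0.032 V.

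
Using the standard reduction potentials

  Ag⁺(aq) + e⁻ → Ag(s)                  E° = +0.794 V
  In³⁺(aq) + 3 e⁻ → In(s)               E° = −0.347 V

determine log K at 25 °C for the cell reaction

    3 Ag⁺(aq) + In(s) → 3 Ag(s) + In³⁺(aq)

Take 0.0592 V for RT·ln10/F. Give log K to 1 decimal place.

log K = 57.8

The Ag⁺/Ag couple is reduced (cathode); E°cell = +0.794 − (−0.347) = +1.141 V with n = 3.
At equilibrium E = 0, so log K = nE°cell / 0.0592 = (3)(+1.141) / 0.0592 = 57.8.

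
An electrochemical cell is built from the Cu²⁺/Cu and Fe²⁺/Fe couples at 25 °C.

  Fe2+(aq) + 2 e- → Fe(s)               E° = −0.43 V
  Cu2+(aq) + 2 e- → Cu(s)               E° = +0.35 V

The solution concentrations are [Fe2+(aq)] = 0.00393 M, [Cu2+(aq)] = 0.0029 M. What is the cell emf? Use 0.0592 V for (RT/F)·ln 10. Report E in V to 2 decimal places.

+0.78 V

The Cu²⁺/Cu couple has the more positive E°, so it is the cathode; Fe²⁺/Fe is the anode.
E°cell = +0.35 − (−0.43) = +0.78 V, with n = 2 electrons transferred.
For the overall reaction Cu2+(aq) + Fe(s) → Cu(s) + Fe2+(aq), Q = [Fe2+(aq)] / [Cu2+(aq)] = 1.36, giving log Q = 0.132.
By the Nernst equation, E = +0.78 − (0.0592/2)·(0.132) = +0.78 V.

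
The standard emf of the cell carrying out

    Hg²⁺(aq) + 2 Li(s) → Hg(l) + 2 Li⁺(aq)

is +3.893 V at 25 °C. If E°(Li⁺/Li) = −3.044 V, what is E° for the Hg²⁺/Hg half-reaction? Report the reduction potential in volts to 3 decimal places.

In the reaction as written the Hg²⁺/Hg couple is reduced (cathode) and Li⁺/Li is oxidized (anode), so E°cell = E°(Hg²⁺/Hg) − E°(Li⁺/Li).
E°(Hg²⁺/Hg) = E°cell + E°(anode) = +3.893 + (−3.044) = +0.849 V.

+0.849 V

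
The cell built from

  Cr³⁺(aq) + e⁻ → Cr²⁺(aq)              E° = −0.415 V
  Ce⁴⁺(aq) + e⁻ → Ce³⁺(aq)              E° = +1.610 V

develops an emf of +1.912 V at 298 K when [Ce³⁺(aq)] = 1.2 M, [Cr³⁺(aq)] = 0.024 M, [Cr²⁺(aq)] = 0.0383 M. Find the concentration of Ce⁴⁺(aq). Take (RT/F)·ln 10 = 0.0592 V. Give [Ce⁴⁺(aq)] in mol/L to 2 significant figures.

Ce⁴⁺/Ce³⁺ is the cathode (higher E°); E°cell = +1.610 − (−0.415) = +2.025 V with n = 1.
Since E = E° − (0.0592/n)·log Q, log Q = n(E° − E)/0.0592 = 1.909.
The balanced reaction is Ce⁴⁺(aq) + Cr²⁺(aq) → Ce³⁺(aq) + Cr³⁺(aq), so Q = ([Ce³⁺(aq)]·[Cr³⁺(aq)]) / ([Ce⁴⁺(aq)]·[Cr²⁺(aq)]).
Isolating [Ce⁴⁺(aq)] in Q = 10^{1.909} yields log [Ce⁴⁺(aq)] = −2.033, i.e. 0.0093 M.

0.0093 M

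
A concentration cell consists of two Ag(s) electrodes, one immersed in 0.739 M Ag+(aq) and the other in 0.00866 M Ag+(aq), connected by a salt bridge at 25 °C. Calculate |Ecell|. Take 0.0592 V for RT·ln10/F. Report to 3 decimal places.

0.114 V

For a concentration cell E°cell = 0, since both electrodes use the same couple.
The compartment with the higher Ag+(aq) concentration (0.739 M) acts as the cathode; ions are reduced there and produced at the dilute (0.00866 M) anode.
With n = 1, Ecell = −(0.0592/1)·log([dilute]/[conc]) = −(0.0592/1)·log(0.00866/0.739) = +0.114 V.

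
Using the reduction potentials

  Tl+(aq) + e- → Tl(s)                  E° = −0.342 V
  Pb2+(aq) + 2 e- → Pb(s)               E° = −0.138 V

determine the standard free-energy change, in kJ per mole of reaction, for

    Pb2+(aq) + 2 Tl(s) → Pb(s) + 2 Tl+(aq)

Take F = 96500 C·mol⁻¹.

In the reaction as written Pb2+(aq) is reduced, so the Pb²⁺/Pb couple is the cathode and Tl⁺/Tl is the anode.
E°cell = −0.138 − (−0.342) = +0.204 V; balancing electrons gives n = 2.
ΔG° = −nFE°cell = −(2)(96500)(+0.204) J/mol = −39.4 kJ/mol.

−39.4 kJ/mol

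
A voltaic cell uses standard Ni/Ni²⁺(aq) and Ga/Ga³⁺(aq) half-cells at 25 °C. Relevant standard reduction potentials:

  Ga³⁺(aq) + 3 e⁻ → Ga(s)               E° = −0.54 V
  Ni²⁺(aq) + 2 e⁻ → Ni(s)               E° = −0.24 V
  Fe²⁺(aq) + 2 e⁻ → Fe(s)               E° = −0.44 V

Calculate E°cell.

+0.30 V

Of the two couples in this cell, the one with the more positive reduction potential is reduced at the cathode: here that is Ni²⁺/Ni (−0.24 V); Ga³⁺/Ga (−0.54 V) is the anode.
E°cell = E°(cathode) − E°(anode) = −0.24 − (−0.54) = +0.30 V.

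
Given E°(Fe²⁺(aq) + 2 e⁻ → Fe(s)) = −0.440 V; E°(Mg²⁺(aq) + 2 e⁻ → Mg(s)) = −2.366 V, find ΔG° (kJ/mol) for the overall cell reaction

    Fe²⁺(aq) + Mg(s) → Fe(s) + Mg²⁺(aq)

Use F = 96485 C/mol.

In the reaction as written Fe²⁺(aq) is reduced, so the Fe²⁺/Fe couple is the cathode and Mg²⁺/Mg is the anode.
E°cell = −0.440 − (−2.366) = +1.926 V; balancing electrons gives n = 2.
ΔG° = −nFE°cell = −(2)(96485)(+1.926) J/mol = −372 kJ/mol.

−372 kJ/mol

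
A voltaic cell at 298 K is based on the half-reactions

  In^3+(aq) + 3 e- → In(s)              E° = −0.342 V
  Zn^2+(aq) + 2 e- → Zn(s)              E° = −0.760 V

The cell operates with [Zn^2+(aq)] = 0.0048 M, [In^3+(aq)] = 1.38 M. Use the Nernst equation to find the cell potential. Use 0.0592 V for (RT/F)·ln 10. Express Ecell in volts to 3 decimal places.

The In³⁺/In couple has the more positive E°, so it is the cathode; Zn²⁺/Zn is the anode.
The standard potential is −0.342 − (−0.760) = +0.418 V and the balanced reaction transfers n = 6 electrons.
For the overall reaction 2 In^3+(aq) + 3 Zn(s) → 2 In(s) + 3 Zn^2+(aq), Q = [Zn^2+(aq)]^3 / [In^3+(aq)]^2 = 5.81×10^−8, giving log Q = −7.236.
By the Nernst equation, E = +0.418 − (0.0592/6)·(−7.236) = +0.489 V.

+0.489 V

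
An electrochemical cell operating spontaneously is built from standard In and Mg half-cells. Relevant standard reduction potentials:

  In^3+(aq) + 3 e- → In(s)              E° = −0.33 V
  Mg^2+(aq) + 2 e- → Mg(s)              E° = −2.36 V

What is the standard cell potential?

+2.03 V

Of the two couples in this cell, the one with the more positive reduction potential is reduced at the cathode: here that is In³⁺/In (−0.33 V); Mg²⁺/Mg (−2.36 V) is the anode.
E°cell = E°(cathode) − E°(anode) = −0.33 − (−2.36) = +2.03 V.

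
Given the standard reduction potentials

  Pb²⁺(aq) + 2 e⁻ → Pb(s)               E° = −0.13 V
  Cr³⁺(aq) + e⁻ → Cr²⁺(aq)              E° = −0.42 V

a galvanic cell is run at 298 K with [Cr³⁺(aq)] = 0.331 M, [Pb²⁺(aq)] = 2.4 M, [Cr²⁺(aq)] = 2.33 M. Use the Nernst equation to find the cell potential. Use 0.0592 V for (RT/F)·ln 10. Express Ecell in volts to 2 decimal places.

The Pb²⁺/Pb couple has the more positive E°, so it is the cathode; Cr³⁺/Cr²⁺ is the anode.
E°cell = E°cat − E°an = −0.13 − (−0.42) = +0.29 V; n = 2.
For the overall reaction Pb²⁺(aq) + 2 Cr²⁺(aq) → Pb(s) + 2 Cr³⁺(aq), Q = [Cr³⁺(aq)]^2 / ([Pb²⁺(aq)]·[Cr²⁺(aq)]^2) = 0.00841, giving log Q = −2.075.
By the Nernst equation, E = +0.29 − (0.0592/2)·(−2.075) = +0.35 V.

+0.35 V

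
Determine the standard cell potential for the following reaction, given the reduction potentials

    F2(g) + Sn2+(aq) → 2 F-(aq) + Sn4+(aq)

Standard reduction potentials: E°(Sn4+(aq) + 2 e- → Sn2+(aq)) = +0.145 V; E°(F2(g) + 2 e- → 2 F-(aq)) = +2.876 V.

In the reaction as written, F2(g) is reduced (cathode) and Sn4+(aq) is produced by oxidation at the anode.
E°cell = E°(cathode) − E°(anode) = +2.876 − (+0.145) = +2.731 V.
The positive value indicates the reaction is spontaneous as written.

+2.731 V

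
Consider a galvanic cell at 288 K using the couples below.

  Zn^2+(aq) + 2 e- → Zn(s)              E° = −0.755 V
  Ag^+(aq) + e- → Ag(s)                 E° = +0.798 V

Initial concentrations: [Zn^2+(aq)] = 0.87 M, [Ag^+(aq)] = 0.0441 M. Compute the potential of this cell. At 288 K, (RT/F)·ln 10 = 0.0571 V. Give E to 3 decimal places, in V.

Since E°(Ag⁺/Ag) > E°(Zn²⁺/Zn), Ag⁺/Ag serves as the cathode.
E°cell = +0.798 − (−0.755) = +1.553 V, with n = 2 electrons transferred.
Balancing gives 2 Ag^+(aq) + Zn(s) → 2 Ag(s) + Zn^2+(aq); hence Q = [Zn^2+(aq)] / [Ag^+(aq)]^2 = 447 (log Q = 2.651).
E = E° − (0.0571/n)·log Q = +1.553 − (0.0571/2)(2.651) = +1.477 V.

+1.477 V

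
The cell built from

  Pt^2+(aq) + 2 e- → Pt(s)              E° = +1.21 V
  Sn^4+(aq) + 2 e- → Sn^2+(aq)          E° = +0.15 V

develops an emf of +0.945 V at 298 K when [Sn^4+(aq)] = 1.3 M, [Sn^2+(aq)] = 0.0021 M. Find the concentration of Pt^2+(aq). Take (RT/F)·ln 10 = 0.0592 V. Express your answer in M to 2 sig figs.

0.081 M

Pt²⁺/Pt is the cathode (higher E°); E°cell = +1.21 − (+0.15) = +1.06 V with n = 2.
Rearranging E = E° − (0.0592/n)·log Q gives log Q = 2(+1.06 − (+0.945))/0.0592 = 3.885.
Balancing electrons gives Pt^2+(aq) + Sn^2+(aq) → Pt(s) + Sn^4+(aq); thus Q = [Sn^4+(aq)] / ([Pt^2+(aq)]·[Sn^2+(aq)]).
Substituting the known concentrations and solving, log [Pt^2+(aq)] = −1.093 and [Pt^2+(aq)] = 0.081 M.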